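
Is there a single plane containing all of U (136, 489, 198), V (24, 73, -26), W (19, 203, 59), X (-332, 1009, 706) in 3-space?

Yes

The four points are coplanar iff the 3×3 determinant with rows UV, UW, UX is zero.
Rows: (-112, -416, -224), (-117, -286, -139), (-468, 520, 508).
Expanding along the first row: (-112)(-73008) − (-416)(-124488) + (-224)(-194688) = 0.
Zero determinant ⇒ coplanar.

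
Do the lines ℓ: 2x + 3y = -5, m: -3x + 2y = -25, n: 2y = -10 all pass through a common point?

Intersecting ℓ and m: solving the 2×2 system gives (x, y) = (5, -5).
Substitute into n: (0)(5) + (2)(-5) = -10.
This equals -10, so (5, -5) lies on all three lines and they are concurrent.

Yes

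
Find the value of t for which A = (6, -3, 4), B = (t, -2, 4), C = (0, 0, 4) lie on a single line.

Collinearity requires AB × AC = 0; each component is linear in t.
The z-component gives (3)t + (-12) = 0, so t = 4.
The remaining components then also vanish.

4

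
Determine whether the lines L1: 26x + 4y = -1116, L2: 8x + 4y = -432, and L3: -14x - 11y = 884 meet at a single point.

Yes

Lines aᵢx + bᵢy = cᵢ with pairwise distinct directions are concurrent exactly when det[aᵢ bᵢ cᵢ] = 0.
Here the determinant is 0.
It vanishes, so the lines are concurrent at (-38, -32).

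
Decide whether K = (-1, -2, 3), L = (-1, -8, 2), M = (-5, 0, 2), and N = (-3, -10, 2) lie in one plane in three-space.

No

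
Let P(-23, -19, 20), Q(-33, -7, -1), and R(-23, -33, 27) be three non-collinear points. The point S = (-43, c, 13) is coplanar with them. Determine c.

The plane through P, Q, R has equation −210x + 70y + 140z = 6300.
Substituting S: (70)c + (10850) = 6300, so c = -65.

-65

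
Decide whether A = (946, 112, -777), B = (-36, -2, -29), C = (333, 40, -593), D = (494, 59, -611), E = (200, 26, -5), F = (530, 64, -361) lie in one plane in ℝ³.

Yes

The plane through A, B, C has normal n = AB × AC = (32880, -277836, 822) and equation n·P = -651846.
Checking the remaining points: n·D = -651846, n·E = -651846, n·F = -651846.
All equal -651846, so all 6 points lie in one plane.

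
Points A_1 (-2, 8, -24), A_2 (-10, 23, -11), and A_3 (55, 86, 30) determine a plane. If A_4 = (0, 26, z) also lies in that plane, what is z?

-10

Coplanarity requires A_1A_2 · (A_1A_3 × A_1A_4) = 0.
A_1A_2 = (-8, 15, 13), A_1A_3 = (57, 78, 54); the triple product is linear in z with coefficient -1479 and constant term -14790.
Setting it to zero: z = -10.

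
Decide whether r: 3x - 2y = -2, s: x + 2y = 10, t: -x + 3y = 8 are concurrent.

No

The three lines meet at one point iff the augmented coefficient matrix [aᵢ bᵢ cᵢ] has rank < 3, i.e. its determinant vanishes.
Here the determinant is -16.
Nonzero, so no common point exists.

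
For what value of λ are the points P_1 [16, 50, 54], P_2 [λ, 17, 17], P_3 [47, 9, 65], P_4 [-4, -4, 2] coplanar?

The points are coplanar iff P_1P_2 · (P_1P_3 × P_1P_4) = 0.
Expanding, this is linear in λ: (2726)λ + (2726) = 0.
So λ = -1.

-1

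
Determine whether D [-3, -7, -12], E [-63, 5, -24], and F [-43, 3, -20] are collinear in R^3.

DE = (-60, 12, -12), DF = (-40, 10, -8).
DE × DF = (24, 0, -120).
The cross product is nonzero, so the points do not lie on one line.

No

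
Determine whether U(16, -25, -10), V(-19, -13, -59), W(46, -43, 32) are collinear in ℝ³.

UV = (-35, 12, -49), UW = (30, -18, 42).
Comparing components 2 and 3: (12)(42) − (-49)(-18) = -378 ≠ 0, so UV and UW are not parallel and the points are not collinear.

No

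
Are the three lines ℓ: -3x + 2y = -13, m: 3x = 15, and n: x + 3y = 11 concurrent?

No

Lines aᵢx + bᵢy = cᵢ with pairwise distinct directions are concurrent exactly when det[aᵢ bᵢ cᵢ] = 0.
Here the determinant is -18.
Nonzero, so no common point exists.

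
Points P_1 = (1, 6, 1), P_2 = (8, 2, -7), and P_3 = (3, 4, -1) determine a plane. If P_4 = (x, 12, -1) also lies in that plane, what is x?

The plane through P_1, P_2, P_3 has equation −8x − 2y − 6z = -26.
Substituting P_4: (-8)x + (-18) = -26, so x = 1.

1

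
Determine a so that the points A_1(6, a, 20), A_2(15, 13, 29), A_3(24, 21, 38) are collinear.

5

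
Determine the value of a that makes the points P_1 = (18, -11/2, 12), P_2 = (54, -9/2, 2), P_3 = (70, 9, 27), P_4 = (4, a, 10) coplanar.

-17/2

Normal to plane P_1P_2P_3: n = (160, -1060, 470); plane equation n·P = 14350.
Requiring n·P_4 = 14350: (-1060)a + (5340) = 14350.
So a = -17/2.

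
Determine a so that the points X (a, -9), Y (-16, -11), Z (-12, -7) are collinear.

Collinearity: (X − Y) must be parallel to (Z − Y) = (4, 4).
Cross-multiplying the components: (a − (-16))·(4) = (2)·(4).
Solving gives a = -14.

-14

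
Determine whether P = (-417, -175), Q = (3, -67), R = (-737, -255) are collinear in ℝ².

No

PQ = (420, 108), PR = (-320, -80).
If collinear, PR would be a scalar multiple of PQ. But (420)·(-80) ≠ (108)·(-320) (difference 960), so they are not parallel; the points are not collinear.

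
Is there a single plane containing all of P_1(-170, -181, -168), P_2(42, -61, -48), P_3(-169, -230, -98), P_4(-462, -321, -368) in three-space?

No

A normal to the plane through P_1, P_2, P_3 is n = P_1P_2 × P_1P_3 = (14280, -14720, -10508).
The plane has equation n·P = 2002064. For P_4: n·P_4 = 1994704.
1994704 ≠ 2002064, so P_4 is off the plane.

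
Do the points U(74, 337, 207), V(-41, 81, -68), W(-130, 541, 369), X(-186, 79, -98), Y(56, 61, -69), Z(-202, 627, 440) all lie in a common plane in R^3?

Yes

The plane through U, V, W has normal n = UV × UW = (14628, 74730, -75684) and equation n·P = 10599894.
Checking the remaining points: n·X = 10599894, n·Y = 10599894, n·Z = 10599894.
All equal 10599894, so all 6 points lie in one plane.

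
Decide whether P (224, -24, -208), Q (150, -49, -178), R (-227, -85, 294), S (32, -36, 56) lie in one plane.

No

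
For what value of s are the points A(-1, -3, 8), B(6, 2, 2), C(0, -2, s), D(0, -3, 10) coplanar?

The points are coplanar iff AB · (AC × AD) = 0.
Expanding, this is linear in s: (5)s + (-30) = 0.
So s = 6.

6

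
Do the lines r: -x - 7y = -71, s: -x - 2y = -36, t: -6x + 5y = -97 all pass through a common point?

Intersecting r and s: solving the 2×2 system gives (x, y) = (22, 7).
Substitute into t: (-6)(22) + (5)(7) = -97.
This equals -97, so (22, 7) lies on all three lines and they are concurrent.

Yes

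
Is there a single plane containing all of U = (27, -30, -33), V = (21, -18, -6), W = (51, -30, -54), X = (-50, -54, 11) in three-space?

With U as base: UV = (-6, 12, 27), UW = (24, 0, -21), UX = (-77, -24, 44).
UW × UX = (-504, 561, -576).
UV · (UW × UX) = -5796.
Since -5796 ≠ 0, the four points are not coplanar.

No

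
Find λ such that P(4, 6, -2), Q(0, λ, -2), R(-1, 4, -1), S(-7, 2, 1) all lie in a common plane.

Normal to plane PRS: n = (-2, 4, -2); plane equation n·X = 20.
Requiring n·Q = 20: (4)λ + (4) = 20.
So λ = 4.

4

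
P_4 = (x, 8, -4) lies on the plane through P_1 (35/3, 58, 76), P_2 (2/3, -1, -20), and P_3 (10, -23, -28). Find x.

The plane through P_1, P_2, P_3 has equation −1640x − 984y + (2378/3)z = -47888/3.
Substituting P_4: (-1640)x + (-33128/3) = -47888/3, so x = 3.

3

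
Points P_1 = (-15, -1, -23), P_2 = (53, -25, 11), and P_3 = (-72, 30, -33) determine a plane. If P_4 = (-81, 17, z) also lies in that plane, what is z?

The plane through P_1, P_2, P_3 has equation −814x − 1258y + 740z = -3552.
Substituting P_4: (740)z + (44548) = -3552, so z = -65.

-65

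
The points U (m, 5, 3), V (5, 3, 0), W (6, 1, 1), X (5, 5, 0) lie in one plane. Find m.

8

Coplanarity ⇔ det[UV; UW; UX] = 0.
Expanding, this is linear in m: (2)m + (-16) = 0.
So m = 8.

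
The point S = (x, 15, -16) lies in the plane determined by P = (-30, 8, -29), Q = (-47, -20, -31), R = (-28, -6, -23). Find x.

-7

A normal to the plane is n = PQ × PR = (-196, 98, 294).
S lies in the plane iff n · PS = 0.
This gives (-196)x + (-1372) = 0, so x = -7.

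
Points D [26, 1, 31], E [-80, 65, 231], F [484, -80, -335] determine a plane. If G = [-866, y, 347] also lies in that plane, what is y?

3

Coplanarity requires DE · (DF × DG) = 0.
DE = (-106, 64, 200), DF = (458, -81, -366); the triple product is linear in y with coefficient 52804 and constant term -158412.
Setting it to zero: y = 3.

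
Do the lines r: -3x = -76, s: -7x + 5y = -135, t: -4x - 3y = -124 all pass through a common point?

No

Intersecting r and s: solving the 2×2 system gives (x, y) = (76/3, 127/15).
Substitute into t: (-4)(76/3) + (-3)(127/15) = -1901/15.
But t requires -124 ≠ -1901/15, so the three lines have no common point.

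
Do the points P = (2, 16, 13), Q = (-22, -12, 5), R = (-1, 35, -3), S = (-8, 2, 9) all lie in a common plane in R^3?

The four points are coplanar iff the 3×3 determinant with rows PQ, PR, PS is zero.
Rows: (-24, -28, -8), (-3, 19, -16), (-10, -14, -4).
Expanding along the first row: (-24)(-300) − (-28)(-148) + (-8)(232) = 1200.
Nonzero ⇒ not coplanar.

No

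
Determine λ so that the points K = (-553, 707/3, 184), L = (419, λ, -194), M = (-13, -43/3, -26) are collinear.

Collinearity requires KL × KM = 0; each component is linear in λ.
The x-component gives (-210)λ + (-45010) = 0, so λ = -643/3.
The remaining components then also vanish.

-643/3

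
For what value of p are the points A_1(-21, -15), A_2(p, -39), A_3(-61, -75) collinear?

Collinearity: (A_2 − A_1) must be parallel to (A_3 − A_1) = (-40, -60).
Cross-multiplying the components: (p − (-21))·(-60) = (-24)·(-40).
Solving gives p = -37.

-37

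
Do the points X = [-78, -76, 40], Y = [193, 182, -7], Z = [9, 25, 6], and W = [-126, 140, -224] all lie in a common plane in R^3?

A normal to the plane through X, Y, Z is n = XY × XZ = (-4025, 5125, 4925).
The plane has equation n·P = 121450. For W: n·W = 121450.
Equal, so W lies in the plane and all four are coplanar.

Yes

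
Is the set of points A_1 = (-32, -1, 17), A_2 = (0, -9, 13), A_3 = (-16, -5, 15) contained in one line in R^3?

Yes

A_1A_2 = (32, -8, -4), A_1A_3 = (16, -4, -2).
Each component of A_1A_3 is 1/2 times the corresponding component of A_1A_2, so A_1A_3 = 1/2·A_1A_2 and the points are collinear.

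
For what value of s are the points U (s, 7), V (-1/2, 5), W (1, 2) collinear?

-3/2

Collinearity: (U − V) must be parallel to (W − V) = (3/2, -3).
Cross-multiplying the components: (s − (-1/2))·(-3) = (2)·(3/2).
Solving gives s = -3/2.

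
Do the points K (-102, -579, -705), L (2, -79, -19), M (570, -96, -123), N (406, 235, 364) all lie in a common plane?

A normal to the plane through K, L, M is n = KL × KM = (-40338, 400464, -285768).
The plane has equation n·P = -26287740. For N: n·N = -26287740.
Equal, so N lies in the plane and all four are coplanar.

Yes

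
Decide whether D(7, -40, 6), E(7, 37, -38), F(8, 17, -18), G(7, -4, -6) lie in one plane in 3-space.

No

With D as base: DE = (0, 77, -44), DF = (1, 57, -24), DG = (0, 36, -12).
DF × DG = (180, 12, 36).
DE · (DF × DG) = -660.
Since -660 ≠ 0, the four points are not coplanar.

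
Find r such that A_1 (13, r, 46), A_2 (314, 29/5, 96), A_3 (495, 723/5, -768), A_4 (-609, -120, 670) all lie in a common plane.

The points are coplanar iff A_1A_2 · (A_1A_3 × A_1A_4) = 0.
Expanding, this is linear in r: (-693578)r + (2774312/5) = 0.
So r = 4/5.

4/5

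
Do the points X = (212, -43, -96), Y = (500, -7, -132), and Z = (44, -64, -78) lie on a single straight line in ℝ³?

No

XY = (288, 36, -36), XZ = (-168, -21, 18).
Comparing components 2 and 3: (36)(18) − (-36)(-21) = -108 ≠ 0, so XY and XZ are not parallel and the points are not collinear.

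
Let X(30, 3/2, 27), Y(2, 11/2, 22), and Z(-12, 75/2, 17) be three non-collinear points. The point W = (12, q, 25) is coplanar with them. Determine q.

-21/2

The plane through X, Y, Z has equation 140x − 70y − 840z = -18585.
Substituting W: (-70)q + (-19320) = -18585, so q = -21/2.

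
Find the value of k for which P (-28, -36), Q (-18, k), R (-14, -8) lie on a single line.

-16

Collinearity: (Q − P) must be parallel to (R − P) = (14, 28).
Cross-multiplying the components: (k − (-36))·(14) = (10)·(28).
Solving gives k = -16.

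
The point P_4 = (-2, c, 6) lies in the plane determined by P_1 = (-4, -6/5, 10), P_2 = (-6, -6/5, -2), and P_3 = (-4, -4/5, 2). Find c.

-2/5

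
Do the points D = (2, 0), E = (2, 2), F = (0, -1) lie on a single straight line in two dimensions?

No

DE = (0, 2), DF = (-2, -1).
det[DE; DF] = (0)(-1) − (2)(-2) = 4.
The determinant is nonzero, so they are not collinear.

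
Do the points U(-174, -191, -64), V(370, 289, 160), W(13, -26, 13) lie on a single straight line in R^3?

Yes

UV = (544, 480, 224), UW = (187, 165, 77).
Each component of UW is 11/32 times the corresponding component of UV, so UW = 11/32·UV and the points are collinear.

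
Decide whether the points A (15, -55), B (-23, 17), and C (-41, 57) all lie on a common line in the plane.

No

AB = (-38, 72), AC = (-56, 112).
Twice the signed area of △ABC is (-38)(112) − (72)(-56) = -224.
The area is nonzero, so the three points are not collinear.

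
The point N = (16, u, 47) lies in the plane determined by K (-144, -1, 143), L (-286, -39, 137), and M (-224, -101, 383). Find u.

Coplanarity requires KL · (KM × KN) = 0.
KL = (-142, -38, -6), KM = (-80, -100, 240); the triple product is linear in u with coefficient 34560 and constant term -2592000.
Setting it to zero: u = 75.

75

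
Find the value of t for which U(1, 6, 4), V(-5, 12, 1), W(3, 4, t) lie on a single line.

5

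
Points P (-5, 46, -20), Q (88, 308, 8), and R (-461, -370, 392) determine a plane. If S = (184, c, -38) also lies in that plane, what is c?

460

Coplanarity requires PQ · (PR × PS) = 0.
PQ = (93, 262, 28), PR = (-456, -416, 412); the triple product is linear in c with coefficient -51084 and constant term 23498640.
Setting it to zero: c = 460.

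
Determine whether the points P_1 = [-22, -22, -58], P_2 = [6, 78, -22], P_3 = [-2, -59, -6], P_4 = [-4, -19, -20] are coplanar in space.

A normal to the plane through P_1, P_2, P_3 is n = P_1P_2 × P_1P_3 = (6532, -736, -3036).
The plane has equation n·P = 48576. For P_4: n·P_4 = 48576.
Equal, so P_4 lies in the plane and all four are coplanar.

Yes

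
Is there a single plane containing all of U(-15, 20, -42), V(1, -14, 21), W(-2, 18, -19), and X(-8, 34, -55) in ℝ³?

No

With U as base: UV = (16, -34, 63), UW = (13, -2, 23), UX = (7, 14, -13).
UW × UX = (-296, 330, 196).
UV · (UW × UX) = -3608.
Since -3608 ≠ 0, the four points are not coplanar.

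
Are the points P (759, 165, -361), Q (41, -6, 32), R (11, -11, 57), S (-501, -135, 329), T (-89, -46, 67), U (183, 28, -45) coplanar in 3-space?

Yes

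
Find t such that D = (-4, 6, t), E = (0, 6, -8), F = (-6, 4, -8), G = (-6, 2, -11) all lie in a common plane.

-6

The points are coplanar iff DE · (DF × DG) = 0.
Expanding, this is linear in t: (-12)t + (-72) = 0.
So t = -6.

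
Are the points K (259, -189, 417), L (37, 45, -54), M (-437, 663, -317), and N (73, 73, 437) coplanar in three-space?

A normal to the plane through K, L, M is n = KL × KM = (229536, 164868, -26280).
The plane has equation n·P = 17331012. For N: n·N = 17307132.
17307132 ≠ 17331012, so N is off the plane.

No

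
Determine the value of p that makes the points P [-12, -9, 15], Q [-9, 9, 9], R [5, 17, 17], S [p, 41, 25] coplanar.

28

The points are coplanar iff PQ · (PR × PS) = 0.
Expanding, this is linear in p: (192)p + (-5376) = 0.
So p = 28.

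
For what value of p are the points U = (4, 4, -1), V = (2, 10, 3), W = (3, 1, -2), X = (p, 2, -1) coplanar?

Normal to plane UVW: n = (6, -6, 12); plane equation n·P = -12.
Requiring n·X = -12: (6)p + (-24) = -12.
So p = 2.

2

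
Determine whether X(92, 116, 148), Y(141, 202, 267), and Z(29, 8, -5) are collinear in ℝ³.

XY = (49, 86, 119), XZ = (-63, -108, -153).
Comparing components 2 and 3: (86)(-153) − (119)(-108) = -306 ≠ 0, so XY and XZ are not parallel and the points are not collinear.

No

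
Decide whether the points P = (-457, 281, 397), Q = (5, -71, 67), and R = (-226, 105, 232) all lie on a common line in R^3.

Yes

PQ = (462, -352, -330), PR = (231, -176, -165).
Each component of PR is 1/2 times the corresponding component of PQ, so PR = 1/2·PQ and the points are collinear.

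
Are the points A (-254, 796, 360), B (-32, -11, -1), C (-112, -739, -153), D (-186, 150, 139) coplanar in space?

With A as base: AB = (222, -807, -361), AC = (142, -1535, -513), AD = (68, -646, -221).
AC × AD = (7837, -3502, 12648).
AB · (AC × AD) = 0.
The scalar triple product vanishes, so the four points are coplanar.

Yes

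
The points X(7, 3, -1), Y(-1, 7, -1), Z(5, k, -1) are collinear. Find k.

Direction XY = (-8, 4, 0). From the x-coordinate of Z, the parameter along the line is τ = (5 − 7)/(-8) = 1/4.
Then k = 3 + 1/4·(4) = 4.

4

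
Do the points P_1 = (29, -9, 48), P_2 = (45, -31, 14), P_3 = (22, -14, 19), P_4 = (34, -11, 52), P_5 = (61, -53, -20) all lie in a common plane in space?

Yes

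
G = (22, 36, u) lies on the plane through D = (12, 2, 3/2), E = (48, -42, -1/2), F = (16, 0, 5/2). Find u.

41/2

Coplanarity requires DE · (DF × DG) = 0.
DE = (36, -44, -2), DF = (4, -2, 1); the triple product is linear in u with coefficient 104 and constant term -2132.
Setting it to zero: u = 41/2.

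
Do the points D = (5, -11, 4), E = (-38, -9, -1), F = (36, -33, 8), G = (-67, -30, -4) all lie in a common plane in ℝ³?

No

A normal to the plane through D, E, F is n = DE × DF = (-102, 17, 884).
The plane has equation n·P = 2839. For G: n·G = 2788.
2788 ≠ 2839, so G is off the plane.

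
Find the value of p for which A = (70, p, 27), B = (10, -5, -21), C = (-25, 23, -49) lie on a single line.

Collinearity requires AB × AC = 0; each component is linear in p.
The x-component gives (28)p + (1484) = 0, so p = -53.
The remaining components then also vanish.

-53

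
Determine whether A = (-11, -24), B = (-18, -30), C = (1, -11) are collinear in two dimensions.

AB = (-7, -6), AC = (12, 13).
Twice the signed area of △ABC is (-7)(13) − (-6)(12) = -19.
The area is nonzero, so the three points are not collinear.

No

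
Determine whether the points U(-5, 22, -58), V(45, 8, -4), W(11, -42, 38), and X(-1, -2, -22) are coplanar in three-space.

No

The four points are coplanar iff the 3×3 determinant with rows UV, UW, UX is zero.
Rows: (50, -14, 54), (16, -64, 96), (4, -24, 36).
Expanding along the first row: (50)(0) − (-14)(192) + (54)(-128) = -4224.
Nonzero ⇒ not coplanar.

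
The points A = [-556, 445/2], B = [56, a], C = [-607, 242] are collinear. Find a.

Collinearity: (B − A) must be parallel to (C − A) = (-51, 39/2).
Cross-multiplying the components: (a − 445/2)·(-51) = (612)·(39/2).
Solving gives a = -23/2.

-23/2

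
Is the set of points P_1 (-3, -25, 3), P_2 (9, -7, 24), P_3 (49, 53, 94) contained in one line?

P_1P_2 = (12, 18, 21), P_1P_3 = (52, 78, 91).
Each component of P_1P_3 is 13/3 times the corresponding component of P_1P_2, so P_1P_3 = 13/3·P_1P_2 and the points are collinear.

Yes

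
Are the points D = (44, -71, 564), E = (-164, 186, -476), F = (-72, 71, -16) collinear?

No

DE = (-208, 257, -1040), DF = (-116, 142, -580).
DE × DF = (-1380, 0, 276).
The cross product is nonzero, so the points do not lie on one line.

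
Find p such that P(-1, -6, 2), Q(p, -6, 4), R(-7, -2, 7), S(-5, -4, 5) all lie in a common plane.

Normal to plane PRS: n = (2, -2, 4); plane equation n·X = 18.
Requiring n·Q = 18: (2)p + (28) = 18.
So p = -5.

-5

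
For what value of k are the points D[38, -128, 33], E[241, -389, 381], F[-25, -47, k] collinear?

-75

Collinearity requires DE × DF = 0; each component is linear in k.
The x-component gives (-261)k + (-19575) = 0, so k = -75.
The remaining components then also vanish.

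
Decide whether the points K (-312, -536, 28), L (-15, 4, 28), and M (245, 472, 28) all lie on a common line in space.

No

KL = (297, 540, 0), KM = (557, 1008, 0).
Comparing components 1 and 2: (297)(1008) − (540)(557) = -1404 ≠ 0, so KL and KM are not parallel and the points are not collinear.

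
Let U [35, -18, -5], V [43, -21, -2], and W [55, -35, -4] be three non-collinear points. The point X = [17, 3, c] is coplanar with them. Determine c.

-2

A normal to the plane is n = UV × UW = (48, 52, -76).
X lies in the plane iff n · UX = 0.
This gives (-76)c + (-152) = 0, so c = -2.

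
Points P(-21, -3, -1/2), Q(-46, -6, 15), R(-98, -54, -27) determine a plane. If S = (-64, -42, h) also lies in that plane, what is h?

Coplanarity requires PQ · (PR × PS) = 0.
PQ = (-25, -3, 31/2), PR = (-77, -51, -53/2); the triple product is linear in h with coefficient 1044 and constant term 35496.
Setting it to zero: h = -34.

-34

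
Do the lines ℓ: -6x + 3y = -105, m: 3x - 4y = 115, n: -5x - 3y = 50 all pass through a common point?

Yes

The three lines meet at one point iff the augmented coefficient matrix [aᵢ bᵢ cᵢ] has rank < 3, i.e. its determinant vanishes.
Here the determinant is 0.
It vanishes, so the lines are concurrent at (5, -25).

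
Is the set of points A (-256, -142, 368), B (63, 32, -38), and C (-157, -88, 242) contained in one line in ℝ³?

Yes

AB = (319, 174, -406), AC = (99, 54, -126).
Each component of AC is 9/29 times the corresponding component of AB, so AC = 9/29·AB and the points are collinear.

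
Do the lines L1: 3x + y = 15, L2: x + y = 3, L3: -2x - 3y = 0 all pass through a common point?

No

Intersecting L1 and L2: solving the 2×2 system gives (x, y) = (6, -3).
Substitute into L3: (-2)(6) + (-3)(-3) = -3.
But L3 requires 0 ≠ -3, so the three lines have no common point.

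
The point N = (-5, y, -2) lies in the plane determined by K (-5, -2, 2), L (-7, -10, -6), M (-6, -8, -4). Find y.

-6

The plane through K, L, M has equation −4y + 4z = 16.
Substituting N: (-4)y + (-8) = 16, so y = -6.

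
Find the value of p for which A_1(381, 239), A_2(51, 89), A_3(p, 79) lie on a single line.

Collinearity: (A_3 − A_1) must be parallel to (A_2 − A_1) = (-330, -150).
Cross-multiplying the components: (p − 381)·(-150) = (-160)·(-330).
Solving gives p = 29.

29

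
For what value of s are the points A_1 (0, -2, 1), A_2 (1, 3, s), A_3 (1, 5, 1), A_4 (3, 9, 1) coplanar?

1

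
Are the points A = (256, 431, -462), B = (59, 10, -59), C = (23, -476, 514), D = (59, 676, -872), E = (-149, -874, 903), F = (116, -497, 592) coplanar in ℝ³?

The plane through A, B, C has normal n = AB × AC = (-45375, 98373, 80586) and equation n·P = -6447969.
Checking the remaining points: n·D = -6447969, n·E = -6447969, n·F = -6447969.
All equal -6447969, so all 6 points lie in one plane.

Yes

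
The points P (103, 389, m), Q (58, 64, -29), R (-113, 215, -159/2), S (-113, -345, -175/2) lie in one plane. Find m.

Coplanarity ⇔ det[PQ; PR; PS] = 0.
Expanding, this is linear in m: (-95760)m + (-1005480) = 0.
So m = -21/2.

-21/2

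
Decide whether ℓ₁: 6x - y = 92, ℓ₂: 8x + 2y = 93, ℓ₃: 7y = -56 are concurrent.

No

The three lines meet at one point iff the augmented coefficient matrix [aᵢ bᵢ cᵢ] has rank < 3, i.e. its determinant vanishes.
Here the determinant is 126.
Nonzero, so no common point exists.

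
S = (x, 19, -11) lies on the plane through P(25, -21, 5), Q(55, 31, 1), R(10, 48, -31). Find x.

A normal to the plane is n = PQ × PR = (-1596, 1140, 2850).
S lies in the plane iff n · PS = 0.
This gives (-1596)x + (39900) = 0, so x = 25.

25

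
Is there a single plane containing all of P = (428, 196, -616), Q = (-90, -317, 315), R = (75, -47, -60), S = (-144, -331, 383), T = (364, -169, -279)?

The plane through P, Q, R has normal n = PQ × PR = (-58995, -40635, -55215) and equation n·X = 798120.
Checking the remaining points: n·S = 798120, n·T = 798120.
All equal 798120, so all 5 points lie in one plane.

Yes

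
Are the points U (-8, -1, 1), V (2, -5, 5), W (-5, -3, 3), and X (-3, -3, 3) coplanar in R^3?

A normal to the plane through U, V, W is n = UV × UW = (0, -8, -8).
The plane has equation n·P = 0. For X: n·X = 0.
Equal, so X lies in the plane and all four are coplanar.

Yes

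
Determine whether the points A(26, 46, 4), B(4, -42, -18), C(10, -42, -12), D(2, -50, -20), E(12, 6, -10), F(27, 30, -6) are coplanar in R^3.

No

The plane through A, B, C has normal n = AB × AC = (-528, 0, 528) and equation n·P = -11616.
Checking the remaining points: n·D = -11616, n·E = -11616, n·F = -17424.
Since n·F = -17424 ≠ -11616, F is off the plane and the points are not all coplanar.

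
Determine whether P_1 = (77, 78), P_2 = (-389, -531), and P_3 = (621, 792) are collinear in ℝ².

P_1P_2 = (-466, -609), P_1P_3 = (544, 714).
det[P_1P_2; P_1P_3] = (-466)(714) − (-609)(544) = -1428.
The determinant is nonzero, so they are not collinear.

No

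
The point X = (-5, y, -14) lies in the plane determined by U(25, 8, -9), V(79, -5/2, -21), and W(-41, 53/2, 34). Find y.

The plane through U, V, W has equation −(459/2)x − 1530y + 306z = -41463/2.
Substituting X: (-1530)y + (-6273/2) = -41463/2, so y = 23/2.

23/2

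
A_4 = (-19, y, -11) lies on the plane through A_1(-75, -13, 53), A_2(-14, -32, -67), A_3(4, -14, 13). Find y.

-21

The plane through A_1, A_2, A_3 has equation 640x − 7040y + 1440z = 119840.
Substituting A_4: (-7040)y + (-28000) = 119840, so y = -21.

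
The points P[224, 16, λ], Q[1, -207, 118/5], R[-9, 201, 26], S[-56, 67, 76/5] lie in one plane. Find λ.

352/5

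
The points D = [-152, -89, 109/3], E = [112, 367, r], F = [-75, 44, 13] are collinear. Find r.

Direction DF = (77, 133, -70/3). From the x-coordinate of E, the parameter along the line is τ = (112 − (-152))/77 = 24/7.
Then r = 109/3 + 24/7·(-70/3) = -131/3.

-131/3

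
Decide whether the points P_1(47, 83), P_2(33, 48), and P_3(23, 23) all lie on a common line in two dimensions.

P_1P_2 = (-14, -35), P_1P_3 = (-24, -60).
Checking proportionality: P_1P_3 = 12/7·P_1P_2, so the vectors are parallel and the points are collinear.

Yes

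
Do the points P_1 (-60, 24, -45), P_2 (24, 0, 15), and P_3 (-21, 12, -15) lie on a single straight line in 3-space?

No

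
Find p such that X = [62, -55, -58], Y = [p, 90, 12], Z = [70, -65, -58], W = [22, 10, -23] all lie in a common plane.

Normal to plane XZW: n = (-350, -280, 120); plane equation n·P = -13260.
Requiring n·Y = -13260: (-350)p + (-23760) = -13260.
So p = -30.

-30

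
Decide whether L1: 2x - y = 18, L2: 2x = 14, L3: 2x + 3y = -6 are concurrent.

Intersecting L1 and L2: solving the 2×2 system gives (x, y) = (7, -4).
Substitute into L3: (2)(7) + (3)(-4) = 2.
But L3 requires -6 ≠ 2, so the three lines have no common point.

No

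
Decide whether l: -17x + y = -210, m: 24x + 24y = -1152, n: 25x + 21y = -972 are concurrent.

Intersecting l and m: solving the 2×2 system gives (x, y) = (9, -57).
Substitute into n: (25)(9) + (21)(-57) = -972.
This equals -972, so (9, -57) lies on all three lines and they are concurrent.

Yes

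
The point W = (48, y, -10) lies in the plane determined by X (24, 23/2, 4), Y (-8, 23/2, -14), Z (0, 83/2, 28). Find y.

Coplanarity requires XY · (XZ × XW) = 0.
XY = (-32, 0, -18), XZ = (-24, 30, 24); the triple product is linear in y with coefficient 1200 and constant term 12600.
Setting it to zero: y = -21/2.

-21/2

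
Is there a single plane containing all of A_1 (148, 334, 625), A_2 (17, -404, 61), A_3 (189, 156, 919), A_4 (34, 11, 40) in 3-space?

With A_1 as base: A_1A_2 = (-131, -738, -564), A_1A_3 = (41, -178, 294), A_1A_4 = (-114, -323, -585).
A_1A_3 × A_1A_4 = (199092, -9531, -33535).
A_1A_2 · (A_1A_3 × A_1A_4) = -133434.
Since -133434 ≠ 0, the four points are not coplanar.

No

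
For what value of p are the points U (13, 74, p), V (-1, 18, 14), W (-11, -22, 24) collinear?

Direction VW = (-10, -40, 10). From the x-coordinate of U, the parameter along the line is τ = (13 − (-1))/(-10) = -7/5.
Then p = 14 + (-7/5)·(10) = 0.

0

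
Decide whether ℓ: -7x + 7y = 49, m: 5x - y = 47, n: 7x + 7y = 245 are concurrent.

No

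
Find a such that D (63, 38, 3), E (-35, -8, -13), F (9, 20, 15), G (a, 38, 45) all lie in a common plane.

27

The points are coplanar iff DE · (DF × DG) = 0.
Expanding, this is linear in a: (-840)a + (22680) = 0.
So a = 27.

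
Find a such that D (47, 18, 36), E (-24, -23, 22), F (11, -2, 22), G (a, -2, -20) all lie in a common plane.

3

The points are coplanar iff DE · (DF × DG) = 0.
Expanding, this is linear in a: (294)a + (-882) = 0.
So a = 3.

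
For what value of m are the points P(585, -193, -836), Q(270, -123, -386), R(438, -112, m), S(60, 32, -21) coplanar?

-597

Coplanarity ⇔ det[PQ; PR; PS] = 0.
Expanding, this is linear in m: (34125)m + (20372625) = 0.
So m = -597.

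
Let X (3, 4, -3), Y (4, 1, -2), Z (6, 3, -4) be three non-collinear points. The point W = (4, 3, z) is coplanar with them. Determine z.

A normal to the plane is n = XY × XZ = (4, 4, 8).
W lies in the plane iff n · XW = 0.
This gives (8)z + (24) = 0, so z = -3.

-3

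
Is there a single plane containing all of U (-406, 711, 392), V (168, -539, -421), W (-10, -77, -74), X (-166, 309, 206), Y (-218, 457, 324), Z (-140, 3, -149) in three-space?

Yes

The plane through U, V, W has normal n = UV × UW = (-58144, -54464, 42688) and equation n·P = 1616256.
Checking the remaining points: n·X = 1616256, n·Y = 1616256, n·Z = 1616256.
All equal 1616256, so all 6 points lie in one plane.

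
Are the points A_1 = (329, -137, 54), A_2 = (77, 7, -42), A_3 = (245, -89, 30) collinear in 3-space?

A_1A_2 = (-252, 144, -96), A_1A_3 = (-84, 48, -24).
A_1A_2 × A_1A_3 = (1152, 2016, 0).
The cross product is nonzero, so the points do not lie on one line.

No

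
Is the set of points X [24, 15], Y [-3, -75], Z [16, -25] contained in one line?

XY = (-27, -90), XZ = (-8, -40).
If collinear, XZ would be a scalar multiple of XY. But (-27)·(-40) ≠ (-90)·(-8) (difference 360), so they are not parallel; the points are not collinear.

No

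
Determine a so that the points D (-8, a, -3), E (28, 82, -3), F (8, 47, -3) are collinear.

Direction EF = (-20, -35, 0). From the x-coordinate of D, the parameter along the line is τ = (-8 − 28)/(-20) = 9/5.
Then a = 82 + 9/5·(-35) = 19.

19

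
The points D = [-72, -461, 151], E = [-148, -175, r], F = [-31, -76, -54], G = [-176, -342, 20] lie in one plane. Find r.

Coplanarity ⇔ det[DE; DF; DG] = 0.
Expanding, this is linear in r: (44919)r + (2829897) = 0.
So r = -63.

-63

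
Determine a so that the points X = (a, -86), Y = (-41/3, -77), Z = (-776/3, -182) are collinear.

The three points are collinear iff det[XY; XZ] = 0.
This determinant is linear in a: (105)a + (3640) = 0, so a = -104/3.

-104/3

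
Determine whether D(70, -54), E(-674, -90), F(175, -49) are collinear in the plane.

DE = (-744, -36), DF = (105, 5).
Twice the signed area of △DEF is (-744)(5) − (-36)(105) = 60.
The area is nonzero, so the three points are not collinear.

No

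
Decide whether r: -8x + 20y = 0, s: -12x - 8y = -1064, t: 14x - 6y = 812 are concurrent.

Yes

Intersecting r and s: solving the 2×2 system gives (x, y) = (70, 28).
Substitute into t: (14)(70) + (-6)(28) = 812.
This equals 812, so (70, 28) lies on all three lines and they are concurrent.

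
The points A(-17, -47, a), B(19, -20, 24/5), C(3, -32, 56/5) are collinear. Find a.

Collinearity requires AB × AC = 0; each component is linear in a.
The x-component gives (-12)a + (1152/5) = 0, so a = 96/5.
The remaining components then also vanish.

96/5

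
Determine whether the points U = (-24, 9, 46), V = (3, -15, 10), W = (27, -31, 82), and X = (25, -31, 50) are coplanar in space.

The four points are coplanar iff the 3×3 determinant with rows UV, UW, UX is zero.
Rows: (27, -24, -36), (51, -40, 36), (49, -40, 4).
Expanding along the first row: (27)(1280) − (-24)(-1560) + (-36)(-80) = 0.
Zero determinant ⇒ coplanar.

Yes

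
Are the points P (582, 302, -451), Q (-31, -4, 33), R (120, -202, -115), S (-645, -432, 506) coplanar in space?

With P as base: PQ = (-613, -306, 484), PR = (-462, -504, 336), PS = (-1227, -734, 957).
PR × PS = (-235704, 29862, -279300).
PQ · (PR × PS) = 167580.
Since 167580 ≠ 0, the four points are not coplanar.

No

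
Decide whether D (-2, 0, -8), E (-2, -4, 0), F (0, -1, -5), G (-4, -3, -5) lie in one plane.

With D as base: DE = (0, -4, 8), DF = (2, -1, 3), DG = (-2, -3, 3).
DF × DG = (6, -12, -8).
DE · (DF × DG) = -16.
Since -16 ≠ 0, the four points are not coplanar.

No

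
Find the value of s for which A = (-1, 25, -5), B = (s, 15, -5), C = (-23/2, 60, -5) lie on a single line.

Direction AC = (-21/2, 35, 0). From the y-coordinate of B, the parameter along the line is τ = (15 − 25)/35 = -2/7.
Then s = (-1) + (-2/7)·(-21/2) = 2.

2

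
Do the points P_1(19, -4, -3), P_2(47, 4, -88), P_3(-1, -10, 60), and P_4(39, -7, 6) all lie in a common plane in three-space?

With P_1 as base: P_1P_2 = (28, 8, -85), P_1P_3 = (-20, -6, 63), P_1P_4 = (20, -3, 9).
P_1P_3 × P_1P_4 = (135, 1440, 180).
P_1P_2 · (P_1P_3 × P_1P_4) = 0.
The scalar triple product vanishes, so the four points are coplanar.

Yes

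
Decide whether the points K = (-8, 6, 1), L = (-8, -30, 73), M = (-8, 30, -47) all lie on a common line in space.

KL = (0, -36, 72), KM = (0, 24, -48).
KL × KM = (0, 0, 0).
The cross product vanishes, so the three points are collinear.

Yes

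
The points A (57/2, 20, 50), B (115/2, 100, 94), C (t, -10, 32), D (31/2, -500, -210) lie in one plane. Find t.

15/2

The points are coplanar iff AB · (AC × AD) = 0.
Expanding, this is linear in t: (-2080)t + (15600) = 0.
So t = 15/2.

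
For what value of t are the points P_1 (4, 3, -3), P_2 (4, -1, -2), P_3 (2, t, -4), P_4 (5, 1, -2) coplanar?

Normal to plane P_1P_2P_4: n = (-2, 1, 4); plane equation n·P = -17.
Requiring n·P_3 = -17: (1)t + (-20) = -17.
So t = 3.

3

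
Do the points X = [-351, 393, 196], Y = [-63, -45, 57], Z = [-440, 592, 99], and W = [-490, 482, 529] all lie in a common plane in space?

No

The four points are coplanar iff the 3×3 determinant with rows XY, XZ, XW is zero.
Rows: (288, -438, -139), (-89, 199, -97), (-139, 89, 333).
Expanding along the first row: (288)(74900) − (-438)(-43120) + (-139)(19740) = -59220.
Nonzero ⇒ not coplanar.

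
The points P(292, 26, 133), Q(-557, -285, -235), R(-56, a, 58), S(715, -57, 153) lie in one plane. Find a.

9

The points are coplanar iff PQ · (PR × PS) = 0.
Expanding, this is linear in a: (138684)a + (-1248156) = 0.
So a = 9.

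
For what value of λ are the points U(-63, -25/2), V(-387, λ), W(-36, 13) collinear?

Collinearity: (V − U) must be parallel to (W − U) = (27, 51/2).
Cross-multiplying the components: (λ − (-25/2))·(27) = (-324)·(51/2).
Solving gives λ = -637/2.

-637/2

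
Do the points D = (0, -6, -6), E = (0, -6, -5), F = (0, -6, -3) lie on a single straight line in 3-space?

Yes

DE = (0, 0, 1), DF = (0, 0, 3).
Each component of DF is 3 times the corresponding component of DE, so DF = 3·DE and the points are collinear.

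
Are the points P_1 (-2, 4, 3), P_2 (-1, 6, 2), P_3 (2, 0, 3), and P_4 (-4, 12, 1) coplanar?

With P_1 as base: P_1P_2 = (1, 2, -1), P_1P_3 = (4, -4, 0), P_1P_4 = (-2, 8, -2).
P_1P_3 × P_1P_4 = (8, 8, 24).
P_1P_2 · (P_1P_3 × P_1P_4) = 0.
The scalar triple product vanishes, so the four points are coplanar.

Yes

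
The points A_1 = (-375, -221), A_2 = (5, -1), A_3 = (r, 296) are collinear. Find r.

518

Collinearity: (A_3 − A_1) must be parallel to (A_2 − A_1) = (380, 220).
Cross-multiplying the components: (r − (-375))·(220) = (517)·(380).
Solving gives r = 518.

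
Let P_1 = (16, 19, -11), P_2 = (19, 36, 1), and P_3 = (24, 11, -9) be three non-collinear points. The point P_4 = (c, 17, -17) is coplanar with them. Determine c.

Coplanarity requires P_1P_2 · (P_1P_3 × P_1P_4) = 0.
P_1P_2 = (3, 17, 12), P_1P_3 = (8, -8, 2); the triple product is linear in c with coefficient 130 and constant term -1300.
Setting it to zero: c = 10.

10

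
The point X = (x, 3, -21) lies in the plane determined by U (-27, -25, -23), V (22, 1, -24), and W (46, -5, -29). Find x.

Coplanarity requires UV · (UW × UX) = 0.
UV = (49, 26, -1), UW = (73, 20, -6); the triple product is linear in x with coefficient -136 and constant term 680.
Setting it to zero: x = 5.

5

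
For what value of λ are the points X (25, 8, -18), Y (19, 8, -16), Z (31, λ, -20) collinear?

8

Direction XY = (-6, 0, 2). From the x-coordinate of Z, the parameter along the line is τ = (31 − 25)/(-6) = -1.
Then λ = 8 + (-1)·(0) = 8.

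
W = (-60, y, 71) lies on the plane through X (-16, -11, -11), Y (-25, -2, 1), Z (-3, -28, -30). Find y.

The plane through X, Y, Z has equation 33x − 15y + 36z = -759.
Substituting W: (-15)y + (576) = -759, so y = 89.

89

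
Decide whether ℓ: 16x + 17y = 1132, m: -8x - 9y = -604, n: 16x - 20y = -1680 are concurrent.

The three lines meet at one point iff the augmented coefficient matrix [aᵢ bᵢ cᵢ] has rank < 3, i.e. its determinant vanishes.
Here the determinant is 0.
It vanishes, so the lines are concurrent at (-10, 76).

Yes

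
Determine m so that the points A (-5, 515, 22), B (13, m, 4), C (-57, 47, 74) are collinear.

Collinearity requires AB × AC = 0; each component is linear in m.
The x-component gives (52)m + (-35204) = 0, so m = 677.
The remaining components then also vanish.

677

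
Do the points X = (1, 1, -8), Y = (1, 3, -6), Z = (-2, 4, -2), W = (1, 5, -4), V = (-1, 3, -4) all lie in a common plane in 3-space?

Yes

The plane through X, Y, Z has normal n = XY × XZ = (6, -6, 6) and equation n·P = -48.
Checking the remaining points: n·W = -48, n·V = -48.
All equal -48, so all 5 points lie in one plane.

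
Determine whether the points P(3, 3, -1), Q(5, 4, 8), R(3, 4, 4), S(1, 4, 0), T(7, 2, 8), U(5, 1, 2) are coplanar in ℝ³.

No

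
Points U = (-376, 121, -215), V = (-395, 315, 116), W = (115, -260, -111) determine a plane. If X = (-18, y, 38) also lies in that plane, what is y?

-62

A normal to the plane is n = UV × UW = (146287, 164497, -88015).
X lies in the plane iff n · UX = 0.
This gives (164497)y + (10198814) = 0, so y = -62.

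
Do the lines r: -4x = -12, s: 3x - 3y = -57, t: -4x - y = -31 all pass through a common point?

Lines aᵢx + bᵢy = cᵢ with pairwise distinct directions are concurrent exactly when det[aᵢ bᵢ cᵢ] = 0.
Here the determinant is 36.
Nonzero, so no common point exists.

No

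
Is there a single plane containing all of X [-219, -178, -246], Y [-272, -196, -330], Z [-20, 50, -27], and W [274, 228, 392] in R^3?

With X as base: XY = (-53, -18, -84), XZ = (199, 228, 219), XW = (493, 406, 638).
XZ × XW = (56550, -18995, -31610).
XY · (XZ × XW) = 0.
The scalar triple product vanishes, so the four points are coplanar.

Yes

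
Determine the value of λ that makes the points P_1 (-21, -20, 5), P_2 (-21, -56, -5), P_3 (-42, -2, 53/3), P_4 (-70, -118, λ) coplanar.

The points are coplanar iff P_1P_2 · (P_1P_3 × P_1P_4) = 0.
Expanding, this is linear in λ: (-756)λ + (-3276) = 0.
So λ = -13/3.

-13/3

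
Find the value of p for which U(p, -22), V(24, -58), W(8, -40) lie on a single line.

Collinearity: (U − V) must be parallel to (W − V) = (-16, 18).
Cross-multiplying the components: (p − 24)·(18) = (36)·(-16).
Solving gives p = -8.

-8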